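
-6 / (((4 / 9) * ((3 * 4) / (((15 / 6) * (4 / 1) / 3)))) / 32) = -120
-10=-10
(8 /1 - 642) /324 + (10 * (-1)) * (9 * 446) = -6502997 /162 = -40141.96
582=582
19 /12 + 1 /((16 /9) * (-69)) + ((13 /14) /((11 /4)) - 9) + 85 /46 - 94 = -8436137 /85008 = -99.24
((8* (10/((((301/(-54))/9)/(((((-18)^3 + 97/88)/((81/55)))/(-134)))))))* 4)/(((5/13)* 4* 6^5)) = -775645/607824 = -1.28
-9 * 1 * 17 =-153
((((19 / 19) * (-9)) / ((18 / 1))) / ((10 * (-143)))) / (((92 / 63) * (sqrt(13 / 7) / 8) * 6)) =21 * sqrt(91) / 855140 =0.00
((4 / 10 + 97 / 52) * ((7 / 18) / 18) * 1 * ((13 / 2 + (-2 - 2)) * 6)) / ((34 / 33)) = 45353 / 63648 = 0.71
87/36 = 29/12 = 2.42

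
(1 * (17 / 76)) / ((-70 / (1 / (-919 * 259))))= 0.00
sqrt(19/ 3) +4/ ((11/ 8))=sqrt(57)/ 3 +32/ 11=5.43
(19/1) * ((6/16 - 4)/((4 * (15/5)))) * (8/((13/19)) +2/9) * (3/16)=-384047/29952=-12.82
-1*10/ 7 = -10/ 7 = -1.43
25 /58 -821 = -47593 /58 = -820.57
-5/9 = -0.56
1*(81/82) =81/82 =0.99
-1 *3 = -3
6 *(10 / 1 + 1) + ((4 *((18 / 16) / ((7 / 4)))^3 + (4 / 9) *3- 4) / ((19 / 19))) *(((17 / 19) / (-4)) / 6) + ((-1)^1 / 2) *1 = 61524461 / 938448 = 65.56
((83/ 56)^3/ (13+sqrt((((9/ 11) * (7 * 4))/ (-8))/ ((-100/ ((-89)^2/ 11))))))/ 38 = 22485523775/ 2995339994752- 8396692095 * sqrt(14)/ 11981359979008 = 0.00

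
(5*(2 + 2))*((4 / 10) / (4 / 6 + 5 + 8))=24 / 41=0.59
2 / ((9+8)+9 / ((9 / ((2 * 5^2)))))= 2 / 67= 0.03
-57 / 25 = -2.28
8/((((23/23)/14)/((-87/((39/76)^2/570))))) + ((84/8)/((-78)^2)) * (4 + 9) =-85547642789/4056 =-21091627.91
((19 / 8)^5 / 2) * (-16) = -2476099 / 4096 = -604.52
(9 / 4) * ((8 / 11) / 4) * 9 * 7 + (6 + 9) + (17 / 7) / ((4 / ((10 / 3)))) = 9886 / 231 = 42.80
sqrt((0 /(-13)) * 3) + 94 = 94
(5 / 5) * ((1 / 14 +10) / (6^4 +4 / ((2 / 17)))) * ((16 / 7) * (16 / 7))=9024 / 228095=0.04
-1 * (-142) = 142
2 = 2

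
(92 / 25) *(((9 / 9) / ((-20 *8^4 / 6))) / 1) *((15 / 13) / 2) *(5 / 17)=-207 / 4526080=-0.00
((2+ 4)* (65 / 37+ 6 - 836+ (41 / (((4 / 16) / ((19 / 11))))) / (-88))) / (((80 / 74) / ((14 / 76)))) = -156343173 / 183920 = -850.06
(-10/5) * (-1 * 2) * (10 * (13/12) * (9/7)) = 390/7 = 55.71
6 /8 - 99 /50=-1.23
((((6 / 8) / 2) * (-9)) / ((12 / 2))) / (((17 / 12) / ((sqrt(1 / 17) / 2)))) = -27 * sqrt(17) / 2312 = -0.05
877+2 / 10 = 4386 / 5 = 877.20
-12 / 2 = -6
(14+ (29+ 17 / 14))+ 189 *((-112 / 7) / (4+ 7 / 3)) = -115247 / 266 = -433.26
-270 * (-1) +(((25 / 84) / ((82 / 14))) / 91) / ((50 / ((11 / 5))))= 120884411 / 447720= 270.00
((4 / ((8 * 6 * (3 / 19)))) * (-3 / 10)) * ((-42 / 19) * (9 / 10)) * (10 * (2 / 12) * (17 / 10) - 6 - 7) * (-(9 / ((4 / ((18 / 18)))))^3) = 933849 / 25600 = 36.48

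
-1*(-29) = 29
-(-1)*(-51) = -51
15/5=3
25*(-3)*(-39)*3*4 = 35100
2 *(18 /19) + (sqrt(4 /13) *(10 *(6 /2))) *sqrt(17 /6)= 36 /19 + 10 *sqrt(1326) /13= 29.91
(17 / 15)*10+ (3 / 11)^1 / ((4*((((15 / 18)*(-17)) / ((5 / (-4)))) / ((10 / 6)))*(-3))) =50849 / 4488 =11.33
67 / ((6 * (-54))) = -67 / 324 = -0.21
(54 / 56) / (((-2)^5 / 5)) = -135 / 896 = -0.15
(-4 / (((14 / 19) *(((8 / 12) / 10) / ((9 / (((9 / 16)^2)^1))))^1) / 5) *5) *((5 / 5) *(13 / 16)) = -47047.62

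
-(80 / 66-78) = 2534 / 33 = 76.79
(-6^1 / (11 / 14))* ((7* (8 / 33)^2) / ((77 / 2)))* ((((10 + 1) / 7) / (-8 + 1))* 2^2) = 2048 / 27951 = 0.07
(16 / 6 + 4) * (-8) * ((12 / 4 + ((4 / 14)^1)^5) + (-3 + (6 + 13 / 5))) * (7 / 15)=-23131552 / 108045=-214.09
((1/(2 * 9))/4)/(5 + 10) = 1/1080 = 0.00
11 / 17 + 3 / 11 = 172 / 187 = 0.92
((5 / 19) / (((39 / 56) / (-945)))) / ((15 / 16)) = -94080 / 247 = -380.89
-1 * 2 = -2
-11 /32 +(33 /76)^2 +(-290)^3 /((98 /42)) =-845225196551 /80864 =-10452428.73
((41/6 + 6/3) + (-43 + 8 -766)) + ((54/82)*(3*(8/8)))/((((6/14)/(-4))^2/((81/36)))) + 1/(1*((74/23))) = -1841500/4551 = -404.64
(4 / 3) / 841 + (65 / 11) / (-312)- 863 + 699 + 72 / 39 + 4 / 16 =-467355103 / 2886312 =-161.92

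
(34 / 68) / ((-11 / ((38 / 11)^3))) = -27436 / 14641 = -1.87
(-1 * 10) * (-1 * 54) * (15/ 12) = 675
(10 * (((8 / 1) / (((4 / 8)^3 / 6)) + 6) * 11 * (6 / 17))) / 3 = 85800 / 17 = 5047.06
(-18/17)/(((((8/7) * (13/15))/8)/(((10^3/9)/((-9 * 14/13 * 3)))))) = 5000/153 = 32.68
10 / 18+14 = 131 / 9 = 14.56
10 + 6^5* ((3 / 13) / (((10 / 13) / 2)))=23378 / 5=4675.60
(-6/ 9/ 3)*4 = -8/ 9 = -0.89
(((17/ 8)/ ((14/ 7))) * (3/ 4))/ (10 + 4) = 51/ 896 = 0.06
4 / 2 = 2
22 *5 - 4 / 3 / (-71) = 23434 / 213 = 110.02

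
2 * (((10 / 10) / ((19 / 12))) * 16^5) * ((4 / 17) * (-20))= -2013265920 / 323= -6233021.42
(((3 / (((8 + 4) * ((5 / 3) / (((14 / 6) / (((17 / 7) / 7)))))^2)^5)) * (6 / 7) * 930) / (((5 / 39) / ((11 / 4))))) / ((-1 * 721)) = -2039120316502832247010158833 / 6229421152387410000000000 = -327.34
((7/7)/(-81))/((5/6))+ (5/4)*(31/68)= 20381/36720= 0.56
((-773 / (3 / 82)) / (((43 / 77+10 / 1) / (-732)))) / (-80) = -148862021 / 8130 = -18310.21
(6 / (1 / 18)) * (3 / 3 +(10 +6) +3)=2160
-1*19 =-19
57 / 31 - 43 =-1276 / 31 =-41.16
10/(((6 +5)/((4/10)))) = 4/11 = 0.36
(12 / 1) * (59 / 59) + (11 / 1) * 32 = 364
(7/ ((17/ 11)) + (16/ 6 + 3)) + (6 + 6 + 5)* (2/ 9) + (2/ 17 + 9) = 3533/ 153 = 23.09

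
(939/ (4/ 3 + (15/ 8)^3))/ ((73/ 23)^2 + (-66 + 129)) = 1.62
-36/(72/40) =-20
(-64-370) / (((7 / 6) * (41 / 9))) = -3348 / 41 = -81.66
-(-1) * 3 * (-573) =-1719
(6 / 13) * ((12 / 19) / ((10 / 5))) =36 / 247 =0.15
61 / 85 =0.72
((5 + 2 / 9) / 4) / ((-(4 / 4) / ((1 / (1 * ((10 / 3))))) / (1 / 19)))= -47 / 2280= -0.02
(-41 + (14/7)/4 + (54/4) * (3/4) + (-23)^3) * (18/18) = -97579/8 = -12197.38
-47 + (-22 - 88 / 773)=-53425 / 773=-69.11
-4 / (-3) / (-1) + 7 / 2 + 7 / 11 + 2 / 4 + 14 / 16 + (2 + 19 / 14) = 13925 / 1848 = 7.54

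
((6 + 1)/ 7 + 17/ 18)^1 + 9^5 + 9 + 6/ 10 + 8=5316169/ 90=59068.54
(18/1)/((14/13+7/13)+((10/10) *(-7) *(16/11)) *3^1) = -0.62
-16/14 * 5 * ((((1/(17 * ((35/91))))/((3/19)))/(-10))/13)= 76/1785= 0.04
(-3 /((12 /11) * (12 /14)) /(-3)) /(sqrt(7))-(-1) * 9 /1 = 11 * sqrt(7) /72 + 9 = 9.40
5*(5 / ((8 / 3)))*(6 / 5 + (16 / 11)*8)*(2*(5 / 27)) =8825 / 198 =44.57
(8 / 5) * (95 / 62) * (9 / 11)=684 / 341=2.01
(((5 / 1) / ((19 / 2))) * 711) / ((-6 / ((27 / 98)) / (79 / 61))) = -2527605 / 113582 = -22.25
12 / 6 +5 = 7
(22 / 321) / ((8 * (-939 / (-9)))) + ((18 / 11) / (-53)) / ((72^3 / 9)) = 0.00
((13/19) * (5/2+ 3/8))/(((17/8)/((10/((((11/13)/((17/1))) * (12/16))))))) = 155480/627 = 247.97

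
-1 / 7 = -0.14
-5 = -5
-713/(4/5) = -3565/4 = -891.25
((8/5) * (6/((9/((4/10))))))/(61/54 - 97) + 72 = 9318024/129425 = 72.00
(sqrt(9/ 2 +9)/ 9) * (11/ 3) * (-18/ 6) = -11 * sqrt(6)/ 6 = -4.49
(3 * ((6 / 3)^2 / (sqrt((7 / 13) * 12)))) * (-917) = -262 * sqrt(273) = -4328.95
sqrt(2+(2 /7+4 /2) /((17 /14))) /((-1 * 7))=-sqrt(1122) /119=-0.28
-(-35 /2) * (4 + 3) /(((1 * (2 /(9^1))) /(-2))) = -2205 /2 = -1102.50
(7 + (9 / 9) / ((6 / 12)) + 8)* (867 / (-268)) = -14739 / 268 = -55.00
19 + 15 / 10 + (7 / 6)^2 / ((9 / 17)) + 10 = 10715 / 324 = 33.07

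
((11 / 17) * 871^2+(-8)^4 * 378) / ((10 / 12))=207995682 / 85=2447008.02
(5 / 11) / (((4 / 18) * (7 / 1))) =45 / 154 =0.29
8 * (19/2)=76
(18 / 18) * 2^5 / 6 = 16 / 3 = 5.33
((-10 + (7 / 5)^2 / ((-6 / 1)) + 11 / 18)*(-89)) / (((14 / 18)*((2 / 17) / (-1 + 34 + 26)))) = 97568831 / 175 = 557536.18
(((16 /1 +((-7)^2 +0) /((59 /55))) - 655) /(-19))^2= 1225420036 /1256641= 975.16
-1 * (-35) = 35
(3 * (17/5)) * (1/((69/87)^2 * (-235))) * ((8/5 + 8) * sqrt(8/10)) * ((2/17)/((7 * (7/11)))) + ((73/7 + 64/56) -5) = 46/7 -5328576 * sqrt(5)/761429375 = 6.56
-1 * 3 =-3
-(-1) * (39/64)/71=39/4544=0.01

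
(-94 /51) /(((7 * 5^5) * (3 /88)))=-8272 /3346875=-0.00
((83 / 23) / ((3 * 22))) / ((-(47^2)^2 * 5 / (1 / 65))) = -0.00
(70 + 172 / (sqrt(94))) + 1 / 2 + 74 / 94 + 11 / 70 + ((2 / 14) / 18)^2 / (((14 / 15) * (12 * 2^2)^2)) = 89.18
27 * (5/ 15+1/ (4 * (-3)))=27/ 4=6.75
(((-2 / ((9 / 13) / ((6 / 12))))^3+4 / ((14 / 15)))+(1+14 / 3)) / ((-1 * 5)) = -35408 / 25515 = -1.39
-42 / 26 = -21 / 13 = -1.62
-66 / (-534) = 0.12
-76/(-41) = 76/41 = 1.85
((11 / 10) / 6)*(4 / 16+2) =33 / 80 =0.41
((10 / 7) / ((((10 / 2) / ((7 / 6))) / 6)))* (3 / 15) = 2 / 5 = 0.40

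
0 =0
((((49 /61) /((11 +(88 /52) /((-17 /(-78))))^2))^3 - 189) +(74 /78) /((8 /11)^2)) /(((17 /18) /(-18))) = 3017605608583559055273286197 /845757503908517564174096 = 3567.93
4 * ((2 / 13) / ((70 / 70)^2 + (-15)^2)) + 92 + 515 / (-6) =6.17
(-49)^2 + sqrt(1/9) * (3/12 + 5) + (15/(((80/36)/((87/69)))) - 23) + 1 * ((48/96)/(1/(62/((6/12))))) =56356/23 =2450.26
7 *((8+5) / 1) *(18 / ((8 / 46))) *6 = 56511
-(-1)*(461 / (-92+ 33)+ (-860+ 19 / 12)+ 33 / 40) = -865.41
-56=-56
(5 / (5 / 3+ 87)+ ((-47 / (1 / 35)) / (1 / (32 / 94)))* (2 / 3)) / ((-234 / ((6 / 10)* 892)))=13285225 / 15561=853.75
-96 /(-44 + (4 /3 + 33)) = 288 /29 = 9.93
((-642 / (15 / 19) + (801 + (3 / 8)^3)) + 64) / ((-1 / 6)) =-311.12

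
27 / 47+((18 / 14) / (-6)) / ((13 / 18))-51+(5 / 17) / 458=-1689065669 / 33300722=-50.72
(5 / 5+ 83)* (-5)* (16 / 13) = -6720 / 13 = -516.92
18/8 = 2.25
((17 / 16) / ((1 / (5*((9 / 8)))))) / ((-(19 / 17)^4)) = -63893565 / 16681088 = -3.83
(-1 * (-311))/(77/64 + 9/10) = 99520/673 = 147.88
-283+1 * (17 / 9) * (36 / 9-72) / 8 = -5383 / 18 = -299.06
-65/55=-1.18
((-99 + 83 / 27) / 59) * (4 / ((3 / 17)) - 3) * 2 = -5180 / 81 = -63.95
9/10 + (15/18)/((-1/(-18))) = 159/10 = 15.90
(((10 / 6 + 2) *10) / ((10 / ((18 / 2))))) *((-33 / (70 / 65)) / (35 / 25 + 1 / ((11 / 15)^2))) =-8564985 / 27608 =-310.24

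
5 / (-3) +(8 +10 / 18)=62 / 9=6.89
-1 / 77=-0.01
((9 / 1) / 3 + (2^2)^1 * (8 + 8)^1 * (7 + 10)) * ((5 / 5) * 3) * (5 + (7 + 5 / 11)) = 448401 / 11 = 40763.73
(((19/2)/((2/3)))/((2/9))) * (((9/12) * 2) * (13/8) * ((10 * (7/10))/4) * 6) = 420147/256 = 1641.20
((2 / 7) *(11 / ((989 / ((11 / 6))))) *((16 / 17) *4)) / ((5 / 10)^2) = 30976 / 353073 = 0.09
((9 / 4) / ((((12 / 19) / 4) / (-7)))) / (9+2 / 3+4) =-1197 / 164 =-7.30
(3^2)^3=729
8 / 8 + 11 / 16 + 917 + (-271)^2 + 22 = 1190107 / 16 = 74381.69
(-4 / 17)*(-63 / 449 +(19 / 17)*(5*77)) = -101.21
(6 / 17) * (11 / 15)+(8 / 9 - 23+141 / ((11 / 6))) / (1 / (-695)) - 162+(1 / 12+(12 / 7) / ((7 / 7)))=-9011178401 / 235620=-38244.54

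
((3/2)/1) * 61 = 183/2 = 91.50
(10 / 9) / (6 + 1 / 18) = 20 / 109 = 0.18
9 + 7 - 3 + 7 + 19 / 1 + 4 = 43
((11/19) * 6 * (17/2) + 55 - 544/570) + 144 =64858/285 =227.57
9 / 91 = 0.10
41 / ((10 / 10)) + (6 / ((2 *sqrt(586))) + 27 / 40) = 3 *sqrt(586) / 586 + 1667 / 40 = 41.80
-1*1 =-1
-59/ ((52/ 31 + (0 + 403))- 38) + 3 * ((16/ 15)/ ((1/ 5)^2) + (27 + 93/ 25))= 48877843/ 284175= 172.00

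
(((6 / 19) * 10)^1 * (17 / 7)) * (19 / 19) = 1020 / 133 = 7.67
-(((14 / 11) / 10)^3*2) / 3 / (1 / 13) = -8918 / 499125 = -0.02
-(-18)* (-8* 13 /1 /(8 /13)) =-3042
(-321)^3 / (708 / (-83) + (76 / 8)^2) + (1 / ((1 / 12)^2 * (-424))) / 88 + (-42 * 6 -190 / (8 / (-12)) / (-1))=-25642333635447 / 63269492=-405287.49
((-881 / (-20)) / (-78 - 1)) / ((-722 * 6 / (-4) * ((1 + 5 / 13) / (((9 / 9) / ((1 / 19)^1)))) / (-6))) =11453 / 270180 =0.04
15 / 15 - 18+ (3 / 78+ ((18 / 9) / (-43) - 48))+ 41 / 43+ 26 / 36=-318625 / 5031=-63.33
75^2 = 5625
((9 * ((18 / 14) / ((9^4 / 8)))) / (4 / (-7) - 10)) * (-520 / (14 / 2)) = 2080 / 20979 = 0.10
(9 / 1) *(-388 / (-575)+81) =422667 / 575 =735.07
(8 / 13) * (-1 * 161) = -1288 / 13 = -99.08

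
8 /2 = 4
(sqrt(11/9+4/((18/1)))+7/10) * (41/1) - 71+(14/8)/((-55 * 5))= -46537/1100+41 * sqrt(13)/3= 6.97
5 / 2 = 2.50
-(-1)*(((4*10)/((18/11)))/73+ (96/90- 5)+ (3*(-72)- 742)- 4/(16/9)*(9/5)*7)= -13007923/13140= -989.95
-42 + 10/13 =-536/13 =-41.23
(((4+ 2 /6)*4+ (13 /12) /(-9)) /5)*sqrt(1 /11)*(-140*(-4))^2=2649920*sqrt(11) /27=325510.75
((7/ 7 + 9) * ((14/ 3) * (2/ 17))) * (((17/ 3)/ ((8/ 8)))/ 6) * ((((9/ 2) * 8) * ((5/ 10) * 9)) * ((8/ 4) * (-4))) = -6720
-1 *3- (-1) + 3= 1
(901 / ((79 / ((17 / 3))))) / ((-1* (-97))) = 15317 / 22989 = 0.67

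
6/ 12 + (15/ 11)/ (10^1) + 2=29/ 11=2.64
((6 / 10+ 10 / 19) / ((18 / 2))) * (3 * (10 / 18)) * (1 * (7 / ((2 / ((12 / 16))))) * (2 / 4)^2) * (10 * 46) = 86135 / 1368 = 62.96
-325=-325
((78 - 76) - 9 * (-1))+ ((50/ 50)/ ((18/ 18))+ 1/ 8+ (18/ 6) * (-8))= -95/ 8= -11.88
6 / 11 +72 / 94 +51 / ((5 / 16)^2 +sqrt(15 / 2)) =32815602 / 50758543 +1671168 * sqrt(30) / 490895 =19.29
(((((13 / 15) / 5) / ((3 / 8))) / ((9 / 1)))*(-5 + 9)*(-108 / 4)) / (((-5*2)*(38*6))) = 52 / 21375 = 0.00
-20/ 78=-10/ 39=-0.26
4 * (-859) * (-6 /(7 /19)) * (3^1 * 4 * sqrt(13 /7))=4700448 * sqrt(91) /49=915090.12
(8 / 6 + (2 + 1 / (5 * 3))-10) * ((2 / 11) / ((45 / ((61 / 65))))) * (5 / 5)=-122 / 4875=-0.03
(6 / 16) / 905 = 3 / 7240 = 0.00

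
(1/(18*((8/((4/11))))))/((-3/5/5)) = -25/1188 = -0.02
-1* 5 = -5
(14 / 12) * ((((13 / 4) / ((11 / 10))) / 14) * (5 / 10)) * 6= 65 / 88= 0.74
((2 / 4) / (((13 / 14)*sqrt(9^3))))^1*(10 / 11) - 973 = -3756683 / 3861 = -972.98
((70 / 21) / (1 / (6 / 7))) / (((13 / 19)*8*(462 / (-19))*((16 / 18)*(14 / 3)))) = -16245 / 3139136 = -0.01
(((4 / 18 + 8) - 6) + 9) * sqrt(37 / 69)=101 * sqrt(2553) / 621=8.22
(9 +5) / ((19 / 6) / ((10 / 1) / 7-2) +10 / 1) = 336 / 107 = 3.14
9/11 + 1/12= 119/132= 0.90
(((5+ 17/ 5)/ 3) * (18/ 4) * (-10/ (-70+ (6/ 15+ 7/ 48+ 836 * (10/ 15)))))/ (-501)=10080/ 19554197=0.00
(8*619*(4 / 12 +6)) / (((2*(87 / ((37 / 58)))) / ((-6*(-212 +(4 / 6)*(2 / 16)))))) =146202.17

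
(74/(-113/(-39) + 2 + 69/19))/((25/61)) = 1672437/79000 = 21.17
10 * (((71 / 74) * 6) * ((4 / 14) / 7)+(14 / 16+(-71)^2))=365653815 / 7252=50421.10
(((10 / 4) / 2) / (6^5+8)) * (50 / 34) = 125 / 529312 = 0.00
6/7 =0.86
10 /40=0.25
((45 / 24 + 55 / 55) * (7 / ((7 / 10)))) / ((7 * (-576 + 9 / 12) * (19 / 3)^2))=-345 / 1938209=-0.00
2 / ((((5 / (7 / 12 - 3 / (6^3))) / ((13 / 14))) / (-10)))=-533 / 252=-2.12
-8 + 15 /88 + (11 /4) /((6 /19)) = 29 /33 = 0.88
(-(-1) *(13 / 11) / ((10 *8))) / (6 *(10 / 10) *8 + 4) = 1 / 3520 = 0.00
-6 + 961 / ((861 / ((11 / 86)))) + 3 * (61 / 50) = -2033708 / 925575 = -2.20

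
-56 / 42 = -4 / 3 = -1.33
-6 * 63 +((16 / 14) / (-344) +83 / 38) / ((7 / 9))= -30040443 / 80066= -375.20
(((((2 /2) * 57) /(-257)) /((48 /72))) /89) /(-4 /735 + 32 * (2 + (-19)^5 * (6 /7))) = 125685 /2283553805347784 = 0.00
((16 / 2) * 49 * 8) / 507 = 3136 / 507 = 6.19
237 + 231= 468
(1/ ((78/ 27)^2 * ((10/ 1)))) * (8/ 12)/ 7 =27/ 23660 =0.00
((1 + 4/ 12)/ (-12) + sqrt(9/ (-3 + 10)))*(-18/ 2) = 1 - 27*sqrt(7)/ 7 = -9.21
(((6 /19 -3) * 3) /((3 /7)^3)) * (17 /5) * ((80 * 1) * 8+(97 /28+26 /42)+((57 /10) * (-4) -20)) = -3576204779 /17100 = -209134.78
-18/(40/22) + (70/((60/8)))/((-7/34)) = -1657/30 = -55.23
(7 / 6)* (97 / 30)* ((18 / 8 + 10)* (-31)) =-1031401 / 720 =-1432.50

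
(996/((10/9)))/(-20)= -44.82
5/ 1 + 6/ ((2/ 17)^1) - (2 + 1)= 53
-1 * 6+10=4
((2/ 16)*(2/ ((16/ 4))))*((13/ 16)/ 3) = 13/ 768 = 0.02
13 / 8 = 1.62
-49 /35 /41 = -7 /205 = -0.03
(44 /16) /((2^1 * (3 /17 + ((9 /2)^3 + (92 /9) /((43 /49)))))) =72369 /5418467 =0.01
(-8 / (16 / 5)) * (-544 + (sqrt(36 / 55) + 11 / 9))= 24425 / 18 - 3 * sqrt(55) / 11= 1354.92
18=18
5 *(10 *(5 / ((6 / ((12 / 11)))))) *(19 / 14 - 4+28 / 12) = -3250 / 231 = -14.07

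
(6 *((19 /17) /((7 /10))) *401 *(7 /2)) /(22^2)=27.78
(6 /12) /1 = 1 /2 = 0.50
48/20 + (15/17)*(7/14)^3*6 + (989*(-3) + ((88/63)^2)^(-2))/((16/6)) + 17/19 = -858927130659347/774806405120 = -1108.57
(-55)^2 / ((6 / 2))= 3025 / 3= 1008.33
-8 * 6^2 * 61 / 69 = -5856 / 23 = -254.61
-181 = -181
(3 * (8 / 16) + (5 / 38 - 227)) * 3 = -676.11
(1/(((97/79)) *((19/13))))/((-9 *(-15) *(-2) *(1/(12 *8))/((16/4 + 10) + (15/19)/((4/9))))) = -4925492/1575765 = -3.13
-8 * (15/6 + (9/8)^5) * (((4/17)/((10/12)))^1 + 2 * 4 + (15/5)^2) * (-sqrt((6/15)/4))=207083461 * sqrt(10)/3481600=188.09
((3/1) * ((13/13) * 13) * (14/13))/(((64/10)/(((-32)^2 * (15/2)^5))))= 159468750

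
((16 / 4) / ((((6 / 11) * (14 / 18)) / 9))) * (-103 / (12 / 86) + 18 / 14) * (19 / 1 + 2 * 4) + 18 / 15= -413633091 / 245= -1688298.33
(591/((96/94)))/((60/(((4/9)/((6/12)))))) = 9259/1080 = 8.57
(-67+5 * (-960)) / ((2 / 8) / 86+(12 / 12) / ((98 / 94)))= -82038152 / 16217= -5058.77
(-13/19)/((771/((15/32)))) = -65/156256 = -0.00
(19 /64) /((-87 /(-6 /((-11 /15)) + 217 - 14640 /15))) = 52307 /20416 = 2.56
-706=-706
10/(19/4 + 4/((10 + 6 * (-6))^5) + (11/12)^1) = 17822064/10099169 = 1.76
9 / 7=1.29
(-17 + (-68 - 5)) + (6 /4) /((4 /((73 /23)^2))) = -364893 /4232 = -86.22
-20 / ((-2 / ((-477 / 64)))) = -2385 / 32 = -74.53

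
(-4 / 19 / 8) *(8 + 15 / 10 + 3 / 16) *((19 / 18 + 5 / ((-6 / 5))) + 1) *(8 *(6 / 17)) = 155 / 102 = 1.52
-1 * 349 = -349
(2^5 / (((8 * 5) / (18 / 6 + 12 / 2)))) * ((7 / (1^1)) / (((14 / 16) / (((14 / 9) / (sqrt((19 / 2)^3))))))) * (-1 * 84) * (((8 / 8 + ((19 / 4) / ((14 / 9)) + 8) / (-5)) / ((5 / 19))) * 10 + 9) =13926528 * sqrt(38) / 9025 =9512.34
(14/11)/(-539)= -2/847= -0.00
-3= -3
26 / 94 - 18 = -833 / 47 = -17.72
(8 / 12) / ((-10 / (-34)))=34 / 15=2.27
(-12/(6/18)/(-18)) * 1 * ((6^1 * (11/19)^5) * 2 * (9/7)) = 34787016/17332693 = 2.01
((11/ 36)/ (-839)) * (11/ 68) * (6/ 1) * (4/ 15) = -121/ 1283670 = -0.00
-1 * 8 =-8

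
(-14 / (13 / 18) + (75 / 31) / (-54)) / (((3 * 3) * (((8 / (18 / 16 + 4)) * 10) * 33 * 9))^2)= -236921821 / 21229287410073600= -0.00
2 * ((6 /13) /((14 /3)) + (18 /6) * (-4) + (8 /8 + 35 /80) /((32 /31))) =-489613 /23296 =-21.02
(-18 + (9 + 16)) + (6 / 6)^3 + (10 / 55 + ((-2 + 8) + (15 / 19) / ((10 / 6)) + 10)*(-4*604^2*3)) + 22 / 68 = -512473026665 / 7106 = -72118354.44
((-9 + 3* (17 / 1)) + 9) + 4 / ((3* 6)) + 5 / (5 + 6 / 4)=6083 / 117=51.99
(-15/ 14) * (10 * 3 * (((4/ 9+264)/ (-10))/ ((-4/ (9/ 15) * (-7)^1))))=255/ 14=18.21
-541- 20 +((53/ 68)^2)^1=-2591255/ 4624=-560.39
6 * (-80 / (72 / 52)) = -1040 / 3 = -346.67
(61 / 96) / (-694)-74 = -4930237 / 66624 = -74.00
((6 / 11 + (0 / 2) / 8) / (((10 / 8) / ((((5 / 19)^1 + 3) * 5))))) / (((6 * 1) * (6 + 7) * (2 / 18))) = 2232 / 2717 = 0.82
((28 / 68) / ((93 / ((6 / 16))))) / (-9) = -7 / 37944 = -0.00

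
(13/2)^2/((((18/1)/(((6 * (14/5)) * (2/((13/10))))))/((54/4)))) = 819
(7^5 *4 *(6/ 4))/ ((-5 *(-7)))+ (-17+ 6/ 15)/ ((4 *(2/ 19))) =113671/ 40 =2841.78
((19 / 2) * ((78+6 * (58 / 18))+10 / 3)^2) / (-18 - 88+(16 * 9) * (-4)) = -141.16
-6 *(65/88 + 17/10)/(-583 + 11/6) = 9657/383570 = 0.03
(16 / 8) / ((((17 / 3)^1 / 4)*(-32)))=-3 / 68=-0.04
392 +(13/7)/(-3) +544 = 19643/21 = 935.38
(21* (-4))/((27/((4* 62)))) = -6944/9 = -771.56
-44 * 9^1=-396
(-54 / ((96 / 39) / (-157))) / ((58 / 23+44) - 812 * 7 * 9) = -1267461 / 18808288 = -0.07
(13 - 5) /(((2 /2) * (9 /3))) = 8 /3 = 2.67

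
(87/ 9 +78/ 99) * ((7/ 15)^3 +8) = 628889/ 7425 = 84.70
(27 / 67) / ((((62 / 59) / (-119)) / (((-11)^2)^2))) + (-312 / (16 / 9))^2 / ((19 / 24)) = -49662896769 / 78926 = -629233.67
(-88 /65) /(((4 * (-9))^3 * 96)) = 11 /36391680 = 0.00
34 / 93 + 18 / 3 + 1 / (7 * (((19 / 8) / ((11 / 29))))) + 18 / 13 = 36246482 / 4663113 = 7.77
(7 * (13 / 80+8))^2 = 20894041 / 6400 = 3264.69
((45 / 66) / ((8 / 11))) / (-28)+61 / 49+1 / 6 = 1.38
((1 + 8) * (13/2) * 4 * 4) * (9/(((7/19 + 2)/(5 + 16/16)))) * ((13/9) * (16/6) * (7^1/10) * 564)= 811329792/25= 32453191.68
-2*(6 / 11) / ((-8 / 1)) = 3 / 22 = 0.14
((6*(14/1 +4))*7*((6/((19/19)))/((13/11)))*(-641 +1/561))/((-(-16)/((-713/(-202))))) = -12114654300/22321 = -542746.93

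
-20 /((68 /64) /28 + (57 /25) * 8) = -224000 /204713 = -1.09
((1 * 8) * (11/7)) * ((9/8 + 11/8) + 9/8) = 319/7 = 45.57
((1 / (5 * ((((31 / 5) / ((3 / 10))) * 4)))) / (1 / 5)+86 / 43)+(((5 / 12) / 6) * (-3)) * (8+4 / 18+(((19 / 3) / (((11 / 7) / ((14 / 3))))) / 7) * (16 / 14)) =-25087 / 73656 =-0.34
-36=-36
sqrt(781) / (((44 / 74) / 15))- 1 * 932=-932+ 555 * sqrt(781) / 22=-226.99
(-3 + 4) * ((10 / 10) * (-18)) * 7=-126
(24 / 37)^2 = 576 / 1369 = 0.42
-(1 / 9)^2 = -1 / 81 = -0.01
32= 32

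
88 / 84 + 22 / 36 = 209 / 126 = 1.66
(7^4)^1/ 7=343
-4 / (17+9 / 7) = -7 / 32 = -0.22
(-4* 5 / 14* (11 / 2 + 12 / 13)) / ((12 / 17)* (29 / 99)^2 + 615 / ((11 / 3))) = -46375065 / 848007979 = -0.05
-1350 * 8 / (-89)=10800 / 89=121.35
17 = 17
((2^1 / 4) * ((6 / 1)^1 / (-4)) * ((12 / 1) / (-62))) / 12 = 3 / 248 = 0.01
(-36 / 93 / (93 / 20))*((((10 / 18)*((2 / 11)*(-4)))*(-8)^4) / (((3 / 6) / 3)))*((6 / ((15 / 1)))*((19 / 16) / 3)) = 12451840 / 95139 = 130.88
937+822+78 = 1837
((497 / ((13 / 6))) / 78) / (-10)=-497 / 1690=-0.29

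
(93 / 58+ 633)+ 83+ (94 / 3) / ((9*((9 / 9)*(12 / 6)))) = 1126493 / 1566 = 719.34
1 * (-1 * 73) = -73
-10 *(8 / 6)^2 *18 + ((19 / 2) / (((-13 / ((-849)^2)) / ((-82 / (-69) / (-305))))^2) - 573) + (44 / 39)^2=33121330959767353 / 74848752225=442510.13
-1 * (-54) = 54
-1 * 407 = -407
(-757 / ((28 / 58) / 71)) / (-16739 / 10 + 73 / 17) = 132486355 / 1986831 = 66.68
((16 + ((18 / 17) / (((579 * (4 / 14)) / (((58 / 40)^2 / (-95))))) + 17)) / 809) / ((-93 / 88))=-15085973243 / 390849945250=-0.04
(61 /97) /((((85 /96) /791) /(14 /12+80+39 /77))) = 42902032 /935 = 45884.53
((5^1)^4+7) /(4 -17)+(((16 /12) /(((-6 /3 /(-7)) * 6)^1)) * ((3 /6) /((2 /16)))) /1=-5324 /117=-45.50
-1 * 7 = -7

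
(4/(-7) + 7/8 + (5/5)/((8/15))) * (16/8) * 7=61/2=30.50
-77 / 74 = -1.04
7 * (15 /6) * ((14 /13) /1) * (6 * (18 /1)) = 26460 /13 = 2035.38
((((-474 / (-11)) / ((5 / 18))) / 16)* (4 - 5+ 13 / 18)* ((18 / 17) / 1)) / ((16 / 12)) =-6399 / 2992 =-2.14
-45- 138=-183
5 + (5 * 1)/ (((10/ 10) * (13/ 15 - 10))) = 610/ 137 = 4.45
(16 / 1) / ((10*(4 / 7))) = 14 / 5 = 2.80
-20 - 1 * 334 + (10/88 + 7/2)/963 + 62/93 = -4990427/14124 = -353.33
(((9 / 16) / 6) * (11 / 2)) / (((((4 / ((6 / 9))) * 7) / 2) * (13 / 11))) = 121 / 5824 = 0.02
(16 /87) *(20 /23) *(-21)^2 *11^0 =47040 /667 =70.52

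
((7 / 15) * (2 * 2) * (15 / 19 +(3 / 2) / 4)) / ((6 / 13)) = 5369 / 1140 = 4.71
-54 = -54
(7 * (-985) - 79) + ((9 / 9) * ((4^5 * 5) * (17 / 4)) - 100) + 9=14695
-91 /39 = -2.33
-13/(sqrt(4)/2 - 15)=13/14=0.93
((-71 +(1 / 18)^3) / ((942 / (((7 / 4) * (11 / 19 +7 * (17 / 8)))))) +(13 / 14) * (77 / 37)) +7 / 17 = 7932460927 / 25938067968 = 0.31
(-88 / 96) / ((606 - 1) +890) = -11 / 17940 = -0.00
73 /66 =1.11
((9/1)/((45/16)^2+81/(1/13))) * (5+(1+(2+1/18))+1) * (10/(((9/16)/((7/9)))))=3338240/3142719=1.06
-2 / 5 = -0.40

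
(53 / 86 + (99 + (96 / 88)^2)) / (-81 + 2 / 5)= -1.25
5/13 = 0.38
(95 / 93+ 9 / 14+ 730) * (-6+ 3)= -952627 / 434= -2194.99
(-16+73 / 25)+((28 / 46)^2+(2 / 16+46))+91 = 13163161 / 105800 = 124.42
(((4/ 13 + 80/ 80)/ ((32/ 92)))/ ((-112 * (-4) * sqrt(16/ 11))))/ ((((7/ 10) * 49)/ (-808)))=-197455 * sqrt(11)/ 3995264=-0.16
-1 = -1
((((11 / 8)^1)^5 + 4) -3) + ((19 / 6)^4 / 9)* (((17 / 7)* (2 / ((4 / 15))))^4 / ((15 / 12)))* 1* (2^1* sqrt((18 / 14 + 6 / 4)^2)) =9055947253059799 / 1652195328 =5481160.19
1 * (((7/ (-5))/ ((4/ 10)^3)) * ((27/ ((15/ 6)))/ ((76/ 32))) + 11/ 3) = -5461/ 57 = -95.81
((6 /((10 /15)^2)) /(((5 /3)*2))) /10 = 81 /200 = 0.40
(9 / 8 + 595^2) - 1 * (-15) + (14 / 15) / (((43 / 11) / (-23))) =1826823869 / 5160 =354035.63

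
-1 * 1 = -1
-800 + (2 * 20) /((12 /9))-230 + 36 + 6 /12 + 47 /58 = -27918 /29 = -962.69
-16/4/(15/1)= -4/15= -0.27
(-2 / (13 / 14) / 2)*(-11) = 154 / 13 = 11.85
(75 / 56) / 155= 15 / 1736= 0.01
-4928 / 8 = -616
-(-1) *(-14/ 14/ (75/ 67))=-67/ 75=-0.89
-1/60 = -0.02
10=10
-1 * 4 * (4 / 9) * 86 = -1376 / 9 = -152.89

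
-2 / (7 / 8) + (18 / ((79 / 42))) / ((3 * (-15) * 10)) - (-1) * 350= 4806856 / 13825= 347.69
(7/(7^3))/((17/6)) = 6/833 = 0.01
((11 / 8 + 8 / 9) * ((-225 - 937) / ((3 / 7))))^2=439464252241 / 11664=37676976.36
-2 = -2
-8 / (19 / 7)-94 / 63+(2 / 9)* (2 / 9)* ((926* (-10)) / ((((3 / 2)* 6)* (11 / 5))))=-29366374 / 1066527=-27.53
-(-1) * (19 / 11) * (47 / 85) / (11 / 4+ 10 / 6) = 10716 / 49555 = 0.22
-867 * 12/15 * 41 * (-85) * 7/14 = 1208598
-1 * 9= -9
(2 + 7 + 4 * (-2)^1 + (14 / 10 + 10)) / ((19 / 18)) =1116 / 95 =11.75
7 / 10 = 0.70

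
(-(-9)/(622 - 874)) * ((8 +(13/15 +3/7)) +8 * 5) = -1294/735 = -1.76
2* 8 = 16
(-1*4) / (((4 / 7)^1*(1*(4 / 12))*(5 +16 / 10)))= -35 / 11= -3.18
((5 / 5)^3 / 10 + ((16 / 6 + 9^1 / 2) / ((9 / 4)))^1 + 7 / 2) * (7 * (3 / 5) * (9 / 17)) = 6412 / 425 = 15.09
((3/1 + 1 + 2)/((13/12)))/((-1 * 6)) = -12/13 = -0.92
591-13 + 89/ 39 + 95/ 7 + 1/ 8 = 1297249/ 2184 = 593.98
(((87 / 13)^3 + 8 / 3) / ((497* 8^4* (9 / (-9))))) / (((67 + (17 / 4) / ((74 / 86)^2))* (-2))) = 545706673 / 534447700899840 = 0.00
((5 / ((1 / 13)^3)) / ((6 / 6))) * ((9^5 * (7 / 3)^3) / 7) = 1177185555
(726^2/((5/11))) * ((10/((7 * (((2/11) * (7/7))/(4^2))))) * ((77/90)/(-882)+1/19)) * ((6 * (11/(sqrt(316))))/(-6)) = -1735293603208 * sqrt(79)/3309705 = -4660121.35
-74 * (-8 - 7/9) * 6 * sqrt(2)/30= 5846 * sqrt(2)/45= 183.72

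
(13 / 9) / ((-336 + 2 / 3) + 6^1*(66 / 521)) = -521 / 120678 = -0.00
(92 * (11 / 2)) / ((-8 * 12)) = -253 / 48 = -5.27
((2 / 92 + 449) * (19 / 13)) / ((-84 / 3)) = -392445 / 16744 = -23.44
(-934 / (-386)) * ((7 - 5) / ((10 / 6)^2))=8406 / 4825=1.74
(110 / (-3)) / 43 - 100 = -13010 / 129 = -100.85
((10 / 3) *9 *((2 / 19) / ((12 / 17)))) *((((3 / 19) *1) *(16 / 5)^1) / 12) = 68 / 361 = 0.19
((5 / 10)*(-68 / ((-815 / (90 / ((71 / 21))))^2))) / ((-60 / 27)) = 10930626 / 669671645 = 0.02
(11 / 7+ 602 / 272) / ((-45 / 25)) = -6005 / 2856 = -2.10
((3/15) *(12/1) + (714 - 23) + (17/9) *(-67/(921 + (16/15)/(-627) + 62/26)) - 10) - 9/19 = 109299825833/160078420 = 682.79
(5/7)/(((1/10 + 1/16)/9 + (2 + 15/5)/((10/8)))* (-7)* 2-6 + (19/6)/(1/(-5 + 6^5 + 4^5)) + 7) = 1800/70044863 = 0.00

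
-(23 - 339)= 316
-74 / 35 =-2.11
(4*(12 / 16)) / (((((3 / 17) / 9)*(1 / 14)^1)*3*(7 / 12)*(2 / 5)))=3060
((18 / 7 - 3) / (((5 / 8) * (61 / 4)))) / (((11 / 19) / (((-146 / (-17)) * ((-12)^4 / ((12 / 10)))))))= -920346624 / 79849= -11526.09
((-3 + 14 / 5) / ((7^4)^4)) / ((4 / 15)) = -3 / 132931722278404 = -0.00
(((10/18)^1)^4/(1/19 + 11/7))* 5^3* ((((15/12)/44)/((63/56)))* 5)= 259765625/280600848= 0.93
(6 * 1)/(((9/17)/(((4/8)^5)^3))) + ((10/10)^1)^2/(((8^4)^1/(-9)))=-91/49152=-0.00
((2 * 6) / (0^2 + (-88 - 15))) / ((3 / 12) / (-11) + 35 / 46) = -4048 / 25647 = -0.16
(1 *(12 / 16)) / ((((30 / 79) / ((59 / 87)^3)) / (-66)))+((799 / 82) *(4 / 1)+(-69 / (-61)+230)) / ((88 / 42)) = 2664875517131 / 30193460055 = 88.26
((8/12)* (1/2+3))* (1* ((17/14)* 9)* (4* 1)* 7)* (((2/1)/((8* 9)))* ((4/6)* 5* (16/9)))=117.53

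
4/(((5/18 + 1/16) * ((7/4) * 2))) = 1152/343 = 3.36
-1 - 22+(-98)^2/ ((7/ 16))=21929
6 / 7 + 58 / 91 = 136 / 91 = 1.49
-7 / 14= -1 / 2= -0.50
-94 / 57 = -1.65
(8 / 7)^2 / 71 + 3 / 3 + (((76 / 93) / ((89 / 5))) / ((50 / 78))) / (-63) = 439390129 / 431935245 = 1.02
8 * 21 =168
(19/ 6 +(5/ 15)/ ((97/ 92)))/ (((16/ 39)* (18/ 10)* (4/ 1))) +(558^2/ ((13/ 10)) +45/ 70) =2435532643849/ 10168704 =239512.59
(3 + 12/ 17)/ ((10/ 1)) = 63/ 170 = 0.37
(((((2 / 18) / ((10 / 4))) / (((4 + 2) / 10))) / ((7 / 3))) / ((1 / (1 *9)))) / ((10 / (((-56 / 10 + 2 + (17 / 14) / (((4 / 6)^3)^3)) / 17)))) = 1544031 / 21324800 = 0.07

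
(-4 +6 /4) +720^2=1036795 /2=518397.50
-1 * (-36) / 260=9 / 65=0.14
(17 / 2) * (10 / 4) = 21.25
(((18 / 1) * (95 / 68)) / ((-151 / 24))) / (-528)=855 / 112948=0.01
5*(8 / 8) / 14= 5 / 14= 0.36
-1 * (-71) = 71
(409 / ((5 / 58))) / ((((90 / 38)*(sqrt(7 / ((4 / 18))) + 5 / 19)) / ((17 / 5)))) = -291163828 / 5105925 + 2766056366*sqrt(14) / 8509875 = 1159.17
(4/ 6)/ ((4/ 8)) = 4/ 3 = 1.33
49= 49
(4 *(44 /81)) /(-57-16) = -176 /5913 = -0.03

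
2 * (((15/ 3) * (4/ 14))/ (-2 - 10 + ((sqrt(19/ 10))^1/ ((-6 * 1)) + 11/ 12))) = -400/ 1551 + 80 * sqrt(190)/ 206283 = -0.25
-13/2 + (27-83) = -125/2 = -62.50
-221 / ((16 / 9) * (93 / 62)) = -663 / 8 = -82.88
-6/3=-2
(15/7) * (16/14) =120/49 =2.45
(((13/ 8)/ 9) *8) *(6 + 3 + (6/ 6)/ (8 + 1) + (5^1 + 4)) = 2119/ 81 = 26.16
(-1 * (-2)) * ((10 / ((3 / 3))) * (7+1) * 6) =960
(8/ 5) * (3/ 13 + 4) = 88/ 13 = 6.77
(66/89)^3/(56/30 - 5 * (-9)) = 4312440/495593207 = 0.01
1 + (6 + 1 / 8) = 57 / 8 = 7.12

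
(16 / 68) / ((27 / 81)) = 12 / 17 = 0.71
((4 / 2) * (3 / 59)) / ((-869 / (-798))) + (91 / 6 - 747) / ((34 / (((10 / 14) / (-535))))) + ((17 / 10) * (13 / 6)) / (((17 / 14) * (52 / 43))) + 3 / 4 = 88275045501 / 26113345720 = 3.38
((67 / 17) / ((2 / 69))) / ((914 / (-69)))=-318987 / 31076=-10.26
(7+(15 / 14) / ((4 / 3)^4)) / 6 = 26303 / 21504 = 1.22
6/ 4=3/ 2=1.50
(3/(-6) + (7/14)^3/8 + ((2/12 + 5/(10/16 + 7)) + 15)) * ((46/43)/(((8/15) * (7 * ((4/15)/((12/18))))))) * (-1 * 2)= -103292425/4700416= -21.98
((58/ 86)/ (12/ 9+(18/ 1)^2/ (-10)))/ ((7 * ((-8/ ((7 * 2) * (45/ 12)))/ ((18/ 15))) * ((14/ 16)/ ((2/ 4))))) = 3915/ 280532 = 0.01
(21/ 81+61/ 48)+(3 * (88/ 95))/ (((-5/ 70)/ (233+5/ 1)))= -9257.92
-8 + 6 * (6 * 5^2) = 892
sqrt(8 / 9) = 2 * sqrt(2) / 3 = 0.94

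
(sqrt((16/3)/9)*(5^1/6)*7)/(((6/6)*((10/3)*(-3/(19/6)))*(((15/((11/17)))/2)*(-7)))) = 0.02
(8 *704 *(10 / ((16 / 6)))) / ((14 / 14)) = 21120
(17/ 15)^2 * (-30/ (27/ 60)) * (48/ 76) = -54.08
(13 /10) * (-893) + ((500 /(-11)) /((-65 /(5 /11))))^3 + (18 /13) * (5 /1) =-44912911044753 /38921195170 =-1153.94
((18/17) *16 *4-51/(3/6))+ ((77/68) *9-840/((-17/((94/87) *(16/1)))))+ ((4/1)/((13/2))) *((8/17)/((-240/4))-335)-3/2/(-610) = 731854712/1172847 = 624.00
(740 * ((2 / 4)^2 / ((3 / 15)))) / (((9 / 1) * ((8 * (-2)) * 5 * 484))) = -185 / 69696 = -0.00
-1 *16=-16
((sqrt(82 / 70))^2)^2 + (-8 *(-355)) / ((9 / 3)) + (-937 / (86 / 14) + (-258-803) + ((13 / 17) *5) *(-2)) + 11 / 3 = -723928042 / 2686425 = -269.48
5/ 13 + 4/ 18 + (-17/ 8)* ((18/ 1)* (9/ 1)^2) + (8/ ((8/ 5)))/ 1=-1447357/ 468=-3092.64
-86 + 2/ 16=-687/ 8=-85.88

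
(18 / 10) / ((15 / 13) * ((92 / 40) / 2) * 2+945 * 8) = 78 / 327715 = 0.00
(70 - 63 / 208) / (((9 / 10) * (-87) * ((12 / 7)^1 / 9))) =-507395 / 108576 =-4.67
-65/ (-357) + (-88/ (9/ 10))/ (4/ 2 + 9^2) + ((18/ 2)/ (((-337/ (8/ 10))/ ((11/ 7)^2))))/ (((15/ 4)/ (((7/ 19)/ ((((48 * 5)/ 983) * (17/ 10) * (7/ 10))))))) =-20196537859/ 19921365765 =-1.01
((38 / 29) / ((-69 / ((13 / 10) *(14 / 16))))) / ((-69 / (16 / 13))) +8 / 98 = 2774414 / 33826905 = 0.08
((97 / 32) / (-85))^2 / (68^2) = 9409 / 34210201600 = 0.00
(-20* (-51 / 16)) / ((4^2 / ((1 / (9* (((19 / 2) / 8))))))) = 85 / 228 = 0.37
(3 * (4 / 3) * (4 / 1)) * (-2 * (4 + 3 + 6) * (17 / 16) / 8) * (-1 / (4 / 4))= 221 / 4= 55.25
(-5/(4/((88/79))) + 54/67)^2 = 0.34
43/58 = 0.74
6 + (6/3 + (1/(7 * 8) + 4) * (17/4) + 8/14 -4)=21.65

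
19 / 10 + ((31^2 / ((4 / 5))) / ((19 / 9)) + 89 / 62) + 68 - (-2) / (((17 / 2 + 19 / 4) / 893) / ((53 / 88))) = 93495917 / 129580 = 721.53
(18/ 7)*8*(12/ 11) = 1728/ 77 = 22.44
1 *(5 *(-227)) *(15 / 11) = -1547.73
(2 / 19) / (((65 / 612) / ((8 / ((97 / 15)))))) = 29376 / 23959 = 1.23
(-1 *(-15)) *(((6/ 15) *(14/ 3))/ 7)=4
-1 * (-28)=28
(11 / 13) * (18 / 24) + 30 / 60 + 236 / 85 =17287 / 4420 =3.91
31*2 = 62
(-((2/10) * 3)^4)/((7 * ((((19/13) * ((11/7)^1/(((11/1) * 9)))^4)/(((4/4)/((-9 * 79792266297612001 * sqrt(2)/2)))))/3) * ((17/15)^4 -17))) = -186535791 * sqrt(2)/3434783955888775662032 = -0.00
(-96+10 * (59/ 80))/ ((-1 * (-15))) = -709/ 120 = -5.91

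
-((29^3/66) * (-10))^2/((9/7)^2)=-728658568225/88209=-8260592.10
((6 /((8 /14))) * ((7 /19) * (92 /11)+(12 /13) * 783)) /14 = 1479102 /2717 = 544.39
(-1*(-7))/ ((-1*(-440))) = 7/ 440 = 0.02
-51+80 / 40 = -49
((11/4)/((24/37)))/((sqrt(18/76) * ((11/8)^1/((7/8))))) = 259 * sqrt(38)/288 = 5.54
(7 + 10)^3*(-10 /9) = -49130 /9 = -5458.89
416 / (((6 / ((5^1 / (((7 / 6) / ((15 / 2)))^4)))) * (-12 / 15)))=-1776937500 / 2401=-740082.26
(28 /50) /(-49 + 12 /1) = -14 /925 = -0.02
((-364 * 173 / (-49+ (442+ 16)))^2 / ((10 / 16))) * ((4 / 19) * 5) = 39924.98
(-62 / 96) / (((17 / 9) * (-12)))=31 / 1088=0.03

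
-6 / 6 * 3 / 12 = -1 / 4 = -0.25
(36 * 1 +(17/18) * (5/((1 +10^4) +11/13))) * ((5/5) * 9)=84256657/260048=324.00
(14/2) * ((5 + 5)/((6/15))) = 175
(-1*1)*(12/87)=-4/29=-0.14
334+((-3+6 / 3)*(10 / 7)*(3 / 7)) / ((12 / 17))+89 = 41369 / 98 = 422.13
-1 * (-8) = 8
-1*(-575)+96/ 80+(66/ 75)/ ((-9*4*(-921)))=576.20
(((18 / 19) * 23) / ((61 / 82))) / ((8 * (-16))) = -8487 / 37088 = -0.23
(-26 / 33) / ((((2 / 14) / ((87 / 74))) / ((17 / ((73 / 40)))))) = -1794520 / 29711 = -60.40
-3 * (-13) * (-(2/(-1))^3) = 312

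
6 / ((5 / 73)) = 438 / 5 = 87.60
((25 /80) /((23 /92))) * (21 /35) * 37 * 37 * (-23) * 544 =-12846696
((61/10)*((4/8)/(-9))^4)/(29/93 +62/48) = 1891/52181820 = 0.00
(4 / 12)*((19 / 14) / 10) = 19 / 420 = 0.05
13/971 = 0.01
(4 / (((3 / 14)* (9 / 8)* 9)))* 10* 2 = 8960 / 243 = 36.87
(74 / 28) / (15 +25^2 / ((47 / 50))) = 1739 / 447370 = 0.00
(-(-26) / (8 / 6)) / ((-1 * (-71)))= 39 / 142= 0.27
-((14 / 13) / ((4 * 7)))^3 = -1 / 17576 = -0.00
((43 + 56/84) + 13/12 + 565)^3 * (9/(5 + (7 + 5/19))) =2481027118749/14912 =166377891.55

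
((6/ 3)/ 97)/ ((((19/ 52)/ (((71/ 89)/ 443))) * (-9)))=-7384/ 653975649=-0.00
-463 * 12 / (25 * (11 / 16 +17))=-12.56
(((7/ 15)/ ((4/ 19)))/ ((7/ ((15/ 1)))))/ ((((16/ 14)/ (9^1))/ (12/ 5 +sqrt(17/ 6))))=399 * sqrt(102)/ 64 +3591/ 40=152.74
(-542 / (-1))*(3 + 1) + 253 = 2421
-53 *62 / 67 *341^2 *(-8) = 3056794928 / 67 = 45623804.90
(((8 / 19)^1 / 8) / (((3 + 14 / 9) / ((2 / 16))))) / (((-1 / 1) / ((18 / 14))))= -81 / 43624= -0.00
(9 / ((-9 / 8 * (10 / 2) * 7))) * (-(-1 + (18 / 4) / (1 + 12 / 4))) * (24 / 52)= 6 / 455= 0.01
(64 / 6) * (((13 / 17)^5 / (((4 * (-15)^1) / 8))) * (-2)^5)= 760408064 / 63893565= 11.90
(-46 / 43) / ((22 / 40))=-920 / 473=-1.95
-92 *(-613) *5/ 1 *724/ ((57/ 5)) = 1020767600/ 57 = 17908203.51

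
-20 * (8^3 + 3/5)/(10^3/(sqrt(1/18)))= -2563 * sqrt(2)/1500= -2.42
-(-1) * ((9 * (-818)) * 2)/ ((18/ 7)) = -5726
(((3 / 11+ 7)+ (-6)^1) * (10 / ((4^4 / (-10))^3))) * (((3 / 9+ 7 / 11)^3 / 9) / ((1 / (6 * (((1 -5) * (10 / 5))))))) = 4375 / 1185921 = 0.00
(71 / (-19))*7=-497 / 19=-26.16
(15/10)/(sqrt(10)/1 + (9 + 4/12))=63/347 - 27 *sqrt(10)/1388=0.12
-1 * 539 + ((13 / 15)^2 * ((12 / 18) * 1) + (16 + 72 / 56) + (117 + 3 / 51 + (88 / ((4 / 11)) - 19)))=-181.15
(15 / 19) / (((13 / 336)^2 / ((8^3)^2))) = 443925135360 / 3211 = 138251365.73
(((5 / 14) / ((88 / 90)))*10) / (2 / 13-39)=-2925 / 31108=-0.09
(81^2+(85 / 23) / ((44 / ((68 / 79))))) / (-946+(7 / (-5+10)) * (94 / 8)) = -2622723040 / 371578317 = -7.06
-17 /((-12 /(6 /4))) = 17 /8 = 2.12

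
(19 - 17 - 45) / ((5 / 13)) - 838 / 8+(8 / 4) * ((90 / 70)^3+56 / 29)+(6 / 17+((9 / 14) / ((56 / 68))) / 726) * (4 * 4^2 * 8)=-11122917769 / 409219580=-27.18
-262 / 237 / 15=-262 / 3555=-0.07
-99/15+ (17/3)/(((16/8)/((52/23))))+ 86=85.81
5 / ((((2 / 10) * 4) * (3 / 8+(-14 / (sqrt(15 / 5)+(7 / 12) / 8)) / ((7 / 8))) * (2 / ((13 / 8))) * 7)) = -0.09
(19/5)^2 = 361/25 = 14.44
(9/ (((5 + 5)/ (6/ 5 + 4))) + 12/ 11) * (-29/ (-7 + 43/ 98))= 4510254/ 176825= 25.51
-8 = -8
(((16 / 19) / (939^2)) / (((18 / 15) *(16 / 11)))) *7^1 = 385 / 100516194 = 0.00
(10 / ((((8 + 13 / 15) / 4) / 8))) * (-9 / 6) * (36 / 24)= -81.20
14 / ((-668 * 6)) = -7 / 2004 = -0.00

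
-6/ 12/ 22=-1/ 44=-0.02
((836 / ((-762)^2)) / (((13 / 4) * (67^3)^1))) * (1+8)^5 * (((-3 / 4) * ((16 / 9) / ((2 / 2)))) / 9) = -0.00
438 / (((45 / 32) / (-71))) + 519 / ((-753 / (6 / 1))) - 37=-83414587 / 3765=-22155.27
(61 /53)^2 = 1.32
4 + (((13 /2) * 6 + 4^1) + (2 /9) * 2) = 427 /9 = 47.44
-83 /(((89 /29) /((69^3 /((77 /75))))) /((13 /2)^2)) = -10022390741025 /27412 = -365620558.19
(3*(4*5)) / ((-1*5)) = -12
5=5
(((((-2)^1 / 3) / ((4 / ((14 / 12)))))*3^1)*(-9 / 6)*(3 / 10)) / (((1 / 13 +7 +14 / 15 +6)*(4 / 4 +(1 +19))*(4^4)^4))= 39 / 187741610442752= 0.00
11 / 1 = 11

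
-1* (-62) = 62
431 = 431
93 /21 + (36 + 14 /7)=297 /7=42.43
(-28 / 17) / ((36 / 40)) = -280 / 153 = -1.83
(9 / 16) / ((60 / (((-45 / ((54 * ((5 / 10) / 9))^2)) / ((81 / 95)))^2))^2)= 2036265625 / 11019960576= 0.18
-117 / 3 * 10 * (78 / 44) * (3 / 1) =-22815 / 11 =-2074.09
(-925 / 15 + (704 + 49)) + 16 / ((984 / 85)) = 85204 / 123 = 692.72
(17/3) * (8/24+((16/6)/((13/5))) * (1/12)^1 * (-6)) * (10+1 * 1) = -1309/117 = -11.19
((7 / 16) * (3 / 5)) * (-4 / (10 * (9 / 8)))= -7 / 75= -0.09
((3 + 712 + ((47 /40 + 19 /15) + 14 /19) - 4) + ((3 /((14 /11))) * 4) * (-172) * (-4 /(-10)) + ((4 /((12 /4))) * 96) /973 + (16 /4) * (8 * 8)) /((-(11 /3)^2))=-428102589 /17895416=-23.92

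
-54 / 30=-9 / 5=-1.80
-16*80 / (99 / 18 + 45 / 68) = -87040 / 419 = -207.73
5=5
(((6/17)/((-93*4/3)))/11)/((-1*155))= 3/1797070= 0.00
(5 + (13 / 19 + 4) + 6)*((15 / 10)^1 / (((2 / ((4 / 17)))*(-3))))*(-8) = 2384 / 323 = 7.38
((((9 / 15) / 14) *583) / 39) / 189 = 583 / 171990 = 0.00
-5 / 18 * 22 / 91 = -55 / 819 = -0.07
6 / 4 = 3 / 2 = 1.50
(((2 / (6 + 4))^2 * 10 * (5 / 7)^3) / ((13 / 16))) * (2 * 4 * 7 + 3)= 47200 / 4459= 10.59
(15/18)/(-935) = -1/1122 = -0.00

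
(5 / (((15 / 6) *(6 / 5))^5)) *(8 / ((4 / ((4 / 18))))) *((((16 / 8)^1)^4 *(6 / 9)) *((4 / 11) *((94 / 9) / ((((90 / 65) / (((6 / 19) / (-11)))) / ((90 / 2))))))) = -15641600 / 45251217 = -0.35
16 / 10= 1.60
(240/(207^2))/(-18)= -40/128547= -0.00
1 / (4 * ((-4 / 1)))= -1 / 16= -0.06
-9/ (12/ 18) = -27/ 2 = -13.50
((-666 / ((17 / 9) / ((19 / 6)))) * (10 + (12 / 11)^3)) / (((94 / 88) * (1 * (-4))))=285436278 / 96679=2952.41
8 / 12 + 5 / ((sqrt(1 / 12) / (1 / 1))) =2 / 3 + 10*sqrt(3) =17.99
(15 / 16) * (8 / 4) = 1.88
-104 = -104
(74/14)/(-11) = -37/77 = -0.48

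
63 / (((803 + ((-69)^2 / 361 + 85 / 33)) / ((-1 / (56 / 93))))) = -9971181 / 78031496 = -0.13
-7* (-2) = 14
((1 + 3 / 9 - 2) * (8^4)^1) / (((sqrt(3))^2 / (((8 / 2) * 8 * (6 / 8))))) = -65536 / 3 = -21845.33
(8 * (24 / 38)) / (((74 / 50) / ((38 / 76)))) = 1200 / 703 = 1.71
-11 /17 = -0.65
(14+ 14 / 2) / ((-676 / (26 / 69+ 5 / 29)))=-7693 / 450892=-0.02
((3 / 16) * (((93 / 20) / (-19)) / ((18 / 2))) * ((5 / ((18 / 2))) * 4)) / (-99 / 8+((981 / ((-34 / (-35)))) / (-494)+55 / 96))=13702 / 16744521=0.00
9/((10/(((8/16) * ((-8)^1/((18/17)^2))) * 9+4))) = -253/10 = -25.30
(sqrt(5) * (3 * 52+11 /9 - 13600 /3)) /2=-39385 * sqrt(5) /18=-4892.64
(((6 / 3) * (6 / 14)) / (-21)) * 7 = -2 / 7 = -0.29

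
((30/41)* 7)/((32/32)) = 210/41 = 5.12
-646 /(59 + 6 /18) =-969 /89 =-10.89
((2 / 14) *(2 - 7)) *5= -25 / 7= -3.57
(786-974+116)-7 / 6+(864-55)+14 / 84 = 736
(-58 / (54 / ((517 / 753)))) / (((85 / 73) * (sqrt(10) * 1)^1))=-1094489 * sqrt(10) / 17281350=-0.20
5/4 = 1.25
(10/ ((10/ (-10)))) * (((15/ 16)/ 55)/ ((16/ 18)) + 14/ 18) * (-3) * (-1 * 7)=-353465/ 2112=-167.36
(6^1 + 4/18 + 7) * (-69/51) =-161/9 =-17.89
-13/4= -3.25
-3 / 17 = -0.18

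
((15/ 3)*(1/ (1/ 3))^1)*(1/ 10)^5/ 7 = 3/ 140000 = 0.00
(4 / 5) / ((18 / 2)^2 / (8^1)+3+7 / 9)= 0.06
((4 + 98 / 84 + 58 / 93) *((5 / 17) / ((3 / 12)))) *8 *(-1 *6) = -172320 / 527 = -326.98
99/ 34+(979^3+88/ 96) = 191416003537/ 204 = 938313742.83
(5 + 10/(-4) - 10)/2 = -15/4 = -3.75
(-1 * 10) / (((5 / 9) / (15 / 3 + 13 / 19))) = -1944 / 19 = -102.32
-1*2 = -2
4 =4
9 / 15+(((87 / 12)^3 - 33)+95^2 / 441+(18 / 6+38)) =57879377 / 141120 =410.14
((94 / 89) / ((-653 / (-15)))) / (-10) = -141 / 58117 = -0.00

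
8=8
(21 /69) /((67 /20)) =0.09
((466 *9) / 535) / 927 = 466 / 55105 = 0.01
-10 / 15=-2 / 3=-0.67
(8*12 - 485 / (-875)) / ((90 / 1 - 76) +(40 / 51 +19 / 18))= 5170482 / 848225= 6.10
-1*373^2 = -139129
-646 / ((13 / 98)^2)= -6204184 / 169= -36711.15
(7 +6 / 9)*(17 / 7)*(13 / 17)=299 / 21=14.24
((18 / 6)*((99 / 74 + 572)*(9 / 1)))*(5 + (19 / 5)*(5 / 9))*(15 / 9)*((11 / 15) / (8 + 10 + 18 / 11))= 20534668 / 2997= 6851.74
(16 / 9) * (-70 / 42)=-80 / 27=-2.96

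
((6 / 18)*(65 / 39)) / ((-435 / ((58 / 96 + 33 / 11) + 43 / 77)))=-15385 / 2893968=-0.01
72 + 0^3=72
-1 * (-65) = 65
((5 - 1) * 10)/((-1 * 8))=-5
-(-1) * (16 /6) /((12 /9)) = 2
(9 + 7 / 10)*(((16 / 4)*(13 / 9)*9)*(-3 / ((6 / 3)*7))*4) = -15132 / 35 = -432.34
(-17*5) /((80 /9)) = -153 /16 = -9.56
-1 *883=-883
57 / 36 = 19 / 12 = 1.58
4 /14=2 /7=0.29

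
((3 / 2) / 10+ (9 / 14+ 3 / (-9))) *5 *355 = 68515 / 84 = 815.65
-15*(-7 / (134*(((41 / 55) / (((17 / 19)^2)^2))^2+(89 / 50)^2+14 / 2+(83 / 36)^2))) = 0.05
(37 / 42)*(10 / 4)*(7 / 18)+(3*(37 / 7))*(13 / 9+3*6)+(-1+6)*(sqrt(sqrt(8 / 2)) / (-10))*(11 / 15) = 66785 / 216 - 11*sqrt(2) / 30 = 308.67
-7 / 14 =-1 / 2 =-0.50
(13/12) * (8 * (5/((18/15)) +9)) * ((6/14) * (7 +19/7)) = 69836/147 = 475.07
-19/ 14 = -1.36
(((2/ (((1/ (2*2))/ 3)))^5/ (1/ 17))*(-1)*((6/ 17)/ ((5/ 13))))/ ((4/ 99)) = -15371845632/ 5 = -3074369126.40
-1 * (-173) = 173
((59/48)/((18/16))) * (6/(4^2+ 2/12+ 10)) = 118/471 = 0.25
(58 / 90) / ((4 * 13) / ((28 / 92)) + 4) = 203 / 55080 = 0.00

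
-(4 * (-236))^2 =-891136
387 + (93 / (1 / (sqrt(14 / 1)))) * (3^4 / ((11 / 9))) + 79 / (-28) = 10757 / 28 + 67797 * sqrt(14) / 11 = 23445.37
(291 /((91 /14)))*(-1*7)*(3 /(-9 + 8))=12222 /13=940.15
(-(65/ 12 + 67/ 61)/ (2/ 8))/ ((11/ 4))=-19076/ 2013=-9.48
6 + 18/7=60/7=8.57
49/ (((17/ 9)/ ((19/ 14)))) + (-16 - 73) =-1829/ 34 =-53.79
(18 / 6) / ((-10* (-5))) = 3 / 50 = 0.06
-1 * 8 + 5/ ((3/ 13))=41/ 3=13.67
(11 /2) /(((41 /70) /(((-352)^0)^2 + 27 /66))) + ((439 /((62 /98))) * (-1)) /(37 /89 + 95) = 64320571 /10793332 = 5.96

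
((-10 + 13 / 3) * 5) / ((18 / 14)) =-595 / 27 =-22.04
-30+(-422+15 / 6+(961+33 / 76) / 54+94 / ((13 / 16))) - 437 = -40174235 / 53352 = -753.00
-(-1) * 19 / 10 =19 / 10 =1.90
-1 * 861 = -861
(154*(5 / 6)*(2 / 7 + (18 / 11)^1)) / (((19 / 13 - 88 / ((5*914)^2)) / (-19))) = -954335505500 / 297608967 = -3206.68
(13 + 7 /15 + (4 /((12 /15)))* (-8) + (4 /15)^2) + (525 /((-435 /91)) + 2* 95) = 350459 /6525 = 53.71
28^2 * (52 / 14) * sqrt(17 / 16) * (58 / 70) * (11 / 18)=16588 * sqrt(17) / 45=1519.87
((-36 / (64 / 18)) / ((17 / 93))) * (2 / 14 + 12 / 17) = -760833 / 16184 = -47.01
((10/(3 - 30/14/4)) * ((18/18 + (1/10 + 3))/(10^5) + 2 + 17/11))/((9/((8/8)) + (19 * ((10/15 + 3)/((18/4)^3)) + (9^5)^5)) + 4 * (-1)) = 199019301453/9930521336694166193626460850250000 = 0.00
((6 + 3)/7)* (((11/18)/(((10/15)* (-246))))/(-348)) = 11/799008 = 0.00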